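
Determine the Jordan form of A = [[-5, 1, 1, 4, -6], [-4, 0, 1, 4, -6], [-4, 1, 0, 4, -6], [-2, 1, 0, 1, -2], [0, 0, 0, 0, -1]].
The characteristic polynomial is det(xI - A) = (x + 1)^5, so the eigenvalues are -1 (algebraic multiplicity 5).

For λ = -1: rank(A + I) = 2, rank((A + I)^2) = 1, rank((A + I)^3) = 0. The eigenspace has dimension 5 - 2 = 3, so there are 3 Jordan blocks; the rank sequence gives block sizes [3, 1, 1].

Assembling the blocks gives the Jordan form J above.

J = [[-1, 1, 0, 0, 0], [0, -1, 1, 0, 0], [0, 0, -1, 0, 0], [0, 0, 0, -1, 0], [0, 0, 0, 0, -1]]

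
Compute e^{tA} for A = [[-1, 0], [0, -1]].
A has Jordan form J = [[-1, 0], [0, -1]] with A = PJP^{-1}, so e^{tA} = P e^{tJ} P^{-1}.

For a Jordan block J_k(λ), e^{tJ_k(λ)} = e^{λt} · (I + tN + t^2 N^2/2! + ... + t^{k-1} N^{k-1}/(k-1)!) where N is the nilpotent superdiagonal part.

Assembling the blocks and conjugating back gives the entries of e^{tA} as shown above.

e^{tA} = [[e^{-t}, 0], [0, e^{-t}]]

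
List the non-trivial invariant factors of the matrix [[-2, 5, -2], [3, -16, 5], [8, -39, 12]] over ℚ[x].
The Jordan structure of A has elementary divisors (x + 2)^3. Arranging the block sizes at each eigenvalue in decreasing order and taking row products gives the invariant factors.

Invariant factors (smallest first, each dividing the next): (x + 2)^3.

Check: the last factor (x + 2)^3 is the minimal polynomial, and the product (x + 2)^3 is the characteristic polynomial.

(x + 2)^3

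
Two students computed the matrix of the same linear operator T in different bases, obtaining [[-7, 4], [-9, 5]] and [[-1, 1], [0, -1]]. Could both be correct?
Yes.

Two matrices over a field are similar if and only if they have the same invariant factors.

Both A and B have characteristic polynomial (x + 1)^2 and minimal polynomial (x + 1)^2. Computing further, both have invariant factors (x + 1)^2. Hence A and B are similar.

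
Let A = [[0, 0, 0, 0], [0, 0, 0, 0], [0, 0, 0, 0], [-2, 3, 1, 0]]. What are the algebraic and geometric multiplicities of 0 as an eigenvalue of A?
The characteristic polynomial is x^4, so the factor x appears with exponent 4: the algebraic multiplicity is 4.

rank(A) = 1, so the eigenspace has dimension 4 - 1 = 3: the geometric multiplicity is 3.

Since 3 < 4, A is not diagonalizable.

algebraic multiplicity 4, geometric multiplicity 3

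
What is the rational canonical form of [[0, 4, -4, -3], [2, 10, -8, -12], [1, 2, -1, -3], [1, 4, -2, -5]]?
R = [[0, 0, 0, -6], [1, 0, 0, -1], [0, 1, 0, -2], [0, 0, 1, 4]]

The invariant factors of A (the non-unit diagonal entries of the Smith normal form of xI - A over ℚ[x]) are (x - 3)(x - 2)(x^2 + x + 1), each dividing the next. The characteristic polynomial is their product, (x - 3)(x - 2)(x^2 + x + 1).

The rational canonical form is the block-diagonal matrix of companion matrices C(f_i):
R = [[0, 0, 0, -6], [1, 0, 0, -1], [0, 1, 0, -2], [0, 0, 1, 4]].

Note the characteristic polynomial does not split into linear factors over ℚ, so A has no Jordan form over ℚ; the rational canonical form exists over any field.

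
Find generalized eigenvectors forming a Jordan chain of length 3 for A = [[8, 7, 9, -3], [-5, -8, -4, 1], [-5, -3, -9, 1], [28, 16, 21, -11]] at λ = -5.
v_1 = [[-1, 1, 0, -1]]^T, v_2 = [[-3, 1, 1, -6]]^T, v_3 = [[-5, 2, 2, -11]]^T

We seek v_1 ∈ ker((A + 5I)^3) \ ker((A + 5I)^2), then set v_{i+1} = (A + 5I) v_i.

One such chain is v_1 = [[-1, 1, 0, -1]]^T, v_2 = [[-3, 1, 1, -6]]^T, v_3 = [[-5, 2, 2, -11]]^T. Check: (A + 5I) v_3 = [[0, 0, 0, 0]]^T = 0.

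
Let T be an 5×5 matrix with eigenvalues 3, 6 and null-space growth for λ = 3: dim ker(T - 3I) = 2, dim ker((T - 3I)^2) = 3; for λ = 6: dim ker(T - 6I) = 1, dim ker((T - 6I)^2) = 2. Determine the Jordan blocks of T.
λ = 3: successive nullity increments [2, 1] count blocks of size ≥ k; block sizes are [2, 1].
λ = 6: successive nullity increments [1, 1] count blocks of size ≥ k; block sizes are [2].

Jordan blocks: (3, 2), (3, 1), (6, 2)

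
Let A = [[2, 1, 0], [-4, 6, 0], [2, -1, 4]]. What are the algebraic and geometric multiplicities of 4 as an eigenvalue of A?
algebraic multiplicity 3, geometric multiplicity 2

The characteristic polynomial is (x - 4)^3, so the factor x - 4 appears with exponent 3: the algebraic multiplicity is 3.

rank(A - 4I) = 1, so the eigenspace has dimension 3 - 1 = 2: the geometric multiplicity is 2.

Since 2 < 3, A is not diagonalizable.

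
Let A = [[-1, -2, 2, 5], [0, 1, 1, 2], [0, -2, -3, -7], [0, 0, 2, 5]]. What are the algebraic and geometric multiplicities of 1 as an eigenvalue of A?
The characteristic polynomial is (x - 1)^3(x + 1), so the factor x - 1 appears with exponent 3: the algebraic multiplicity is 3.

rank(A - I) = 3, so the eigenspace has dimension 4 - 3 = 1: the geometric multiplicity is 1.

Since 1 < 3, A is not diagonalizable.

algebraic multiplicity 3, geometric multiplicity 1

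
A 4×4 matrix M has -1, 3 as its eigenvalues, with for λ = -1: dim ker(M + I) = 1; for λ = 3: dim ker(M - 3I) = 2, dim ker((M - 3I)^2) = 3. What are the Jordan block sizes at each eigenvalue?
Jordan blocks: (-1, 1), (3, 2), (3, 1)

λ = -1: successive nullity increments [1] count blocks of size ≥ k; block sizes are [1].
λ = 3: successive nullity increments [2, 1] count blocks of size ≥ k; block sizes are [2, 1].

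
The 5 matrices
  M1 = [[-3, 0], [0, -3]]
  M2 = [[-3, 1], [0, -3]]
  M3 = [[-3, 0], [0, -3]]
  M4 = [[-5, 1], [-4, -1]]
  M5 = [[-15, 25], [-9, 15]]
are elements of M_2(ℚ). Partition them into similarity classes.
Characteristic polynomials: χ_{M1} = (x + 3)^2, χ_{M2} = (x + 3)^2, χ_{M3} = (x + 3)^2, χ_{M4} = (x + 3)^2, χ_{M5} = x^2.

{M1, M3}: invariant factors x + 3, x + 3.

{M2, M4}: invariant factors (x + 3)^2.

{M5}: invariant factors x^2.

Matrices are similar if and only if their invariant-factor lists agree; the partition into similarity classes is {M1, M3}, {M2, M4}, {M5}.

3 classes: {M1, M3}, {M2, M4}, {M5}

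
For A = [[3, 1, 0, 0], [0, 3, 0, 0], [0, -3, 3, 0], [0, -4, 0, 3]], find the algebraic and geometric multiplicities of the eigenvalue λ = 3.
The characteristic polynomial is (x - 3)^4, so the factor x - 3 appears with exponent 4: the algebraic multiplicity is 4.

rank(A - 3I) = 1, so the eigenspace has dimension 4 - 1 = 3: the geometric multiplicity is 3.

Since 3 < 4, A is not diagonalizable.

algebraic multiplicity 4, geometric multiplicity 3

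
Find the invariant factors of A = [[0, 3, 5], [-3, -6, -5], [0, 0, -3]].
x + 3, (x + 3)^2

The Jordan structure of A has elementary divisors (x + 3)^2, (x + 3). Arranging the block sizes at each eigenvalue in decreasing order and taking row products gives the invariant factors.

Invariant factors (smallest first, each dividing the next): x + 3, (x + 3)^2.

Check: the last factor (x + 3)^2 is the minimal polynomial, and the product (x + 3)^3 is the characteristic polynomial.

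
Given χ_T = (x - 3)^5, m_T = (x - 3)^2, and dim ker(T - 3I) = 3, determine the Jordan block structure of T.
Jordan blocks: (3, 2), (3, 2), (3, 1)

λ = 3: algebraic multiplicity 5 (exponent in χ_T), largest block size 2 (exponent in m_T), 3 blocks (geometric multiplicity). These force block sizes [2, 2, 1].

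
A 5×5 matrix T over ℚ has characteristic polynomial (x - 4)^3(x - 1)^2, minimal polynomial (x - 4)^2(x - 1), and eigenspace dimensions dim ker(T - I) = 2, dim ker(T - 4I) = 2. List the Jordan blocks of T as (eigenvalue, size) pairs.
λ = 1: algebraic multiplicity 2 (exponent in χ_T), largest block size 1 (exponent in m_T), 2 blocks (geometric multiplicity). These force block sizes [1, 1].
λ = 4: algebraic multiplicity 3 (exponent in χ_T), largest block size 2 (exponent in m_T), 2 blocks (geometric multiplicity). These force block sizes [2, 1].

Jordan blocks: (1, 1), (1, 1), (4, 2), (4, 1)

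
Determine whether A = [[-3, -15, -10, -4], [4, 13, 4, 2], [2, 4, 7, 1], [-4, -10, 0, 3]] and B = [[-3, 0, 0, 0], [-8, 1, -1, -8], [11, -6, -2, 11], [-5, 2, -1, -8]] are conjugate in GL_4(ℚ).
No.

trace(A) = 20 but trace(B) = -12. The trace is a similarity invariant, so A and B are not similar.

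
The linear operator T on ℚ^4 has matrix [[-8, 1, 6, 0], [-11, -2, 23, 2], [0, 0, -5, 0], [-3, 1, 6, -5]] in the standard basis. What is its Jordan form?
The characteristic polynomial is det(xI - A) = (x + 5)^4, so the eigenvalues are -5 (algebraic multiplicity 4).

For λ = -5: rank(A + 5I) = 2, rank((A + 5I)^2) = 1, rank((A + 5I)^3) = 0. The eigenspace has dimension 4 - 2 = 2, so there are 2 Jordan blocks; the rank sequence gives block sizes [3, 1].

Assembling the blocks gives the Jordan form J above.

J = [[-5, 1, 0, 0], [0, -5, 1, 0], [0, 0, -5, 0], [0, 0, 0, -5]]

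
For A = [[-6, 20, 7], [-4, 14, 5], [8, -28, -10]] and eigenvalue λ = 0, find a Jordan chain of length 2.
v_1 = [[3, 2, -3]]^T, v_2 = [[1, 1, -2]]^T

We seek v_1 ∈ ker(A^2) \ ker(A), then set v_{i+1} = A v_i.

One such chain is v_1 = [[3, 2, -3]]^T, v_2 = [[1, 1, -2]]^T. Check: A v_2 = [[0, 0, 0]]^T = 0.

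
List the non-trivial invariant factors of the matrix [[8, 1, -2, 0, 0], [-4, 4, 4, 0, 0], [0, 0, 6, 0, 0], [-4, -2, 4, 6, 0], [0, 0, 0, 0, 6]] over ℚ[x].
x - 6, x - 6, x - 6, (x - 6)^2

The Jordan structure of A has elementary divisors (x - 6)^2, (x - 6), (x - 6), (x - 6). Arranging the block sizes at each eigenvalue in decreasing order and taking row products gives the invariant factors.

Invariant factors (smallest first, each dividing the next): x - 6, x - 6, x - 6, (x - 6)^2.

Check: the last factor (x - 6)^2 is the minimal polynomial, and the product (x - 6)^5 is the characteristic polynomial.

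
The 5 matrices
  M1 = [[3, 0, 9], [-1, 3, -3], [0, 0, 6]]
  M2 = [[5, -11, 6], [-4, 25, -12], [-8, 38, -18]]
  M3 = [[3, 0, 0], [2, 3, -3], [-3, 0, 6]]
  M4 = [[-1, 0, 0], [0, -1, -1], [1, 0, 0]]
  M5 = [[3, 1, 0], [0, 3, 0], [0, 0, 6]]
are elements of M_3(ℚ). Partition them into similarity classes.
Characteristic polynomials: χ_{M1} = (x - 6)(x - 3)^2, χ_{M2} = (x - 6)(x - 3)^2, χ_{M3} = (x - 6)(x - 3)^2, χ_{M4} = x(x + 1)^2, χ_{M5} = (x - 6)(x - 3)^2.

{M1, M2, M3, M5}: invariant factors (x - 6)(x - 3)^2.

{M4}: invariant factors x(x + 1)^2.

Matrices are similar if and only if their invariant-factor lists agree; the partition into similarity classes is {M1, M2, M3, M5}, {M4}.

2 classes: {M1, M2, M3, M5}, {M4}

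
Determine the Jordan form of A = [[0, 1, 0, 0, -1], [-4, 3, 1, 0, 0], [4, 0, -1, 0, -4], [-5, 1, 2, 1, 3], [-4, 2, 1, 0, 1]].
J = [[0, 0, 0, 0, 0], [0, 1, 1, 0, 0], [0, 0, 1, 0, 0], [0, 0, 0, 1, 0], [0, 0, 0, 0, 1]]

The characteristic polynomial is det(xI - A) = x(x - 1)^4, so the eigenvalues are 0 (algebraic multiplicity 1), 1 (algebraic multiplicity 4).

For λ = 0: algebraic multiplicity 1 gives one 1×1 block.

For λ = 1: rank(A - I) = 2, rank((A - I)^2) = 1. The eigenspace has dimension 5 - 2 = 3, so there are 3 Jordan blocks; the rank sequence gives block sizes [2, 1, 1].

Assembling the blocks gives the Jordan form J above.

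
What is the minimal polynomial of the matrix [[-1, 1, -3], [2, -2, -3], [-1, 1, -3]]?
The characteristic polynomial factors as x(x + 3)^2. The minimal polynomial is ∏(x - λ)^{k_λ} where k_λ is the size of the largest Jordan block at λ.

For λ = -3: rank(A + 3I) = 2, and the largest Jordan block has size 2 (the smallest k with rank((A + 3I)^k) = rank((A + 3I)^(k+1))).
For λ = 0: rank(A) = 2, and the largest Jordan block has size 1 (the smallest k with rank(A^k) = rank(A^(k+1))).

So m_A(x) = x(x + 3)^2.

m_A(x) = x(x + 3)^2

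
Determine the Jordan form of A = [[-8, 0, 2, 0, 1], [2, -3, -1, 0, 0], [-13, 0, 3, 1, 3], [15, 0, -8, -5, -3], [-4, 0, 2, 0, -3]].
J = [[-4, 0, 0, 0, 0], [0, -3, 1, 0, 0], [0, 0, -3, 1, 0], [0, 0, 0, -3, 0], [0, 0, 0, 0, -3]]

The characteristic polynomial is det(xI - A) = (x + 3)^4(x + 4), so the eigenvalues are -4 (algebraic multiplicity 1), -3 (algebraic multiplicity 4).

For λ = -4: algebraic multiplicity 1 gives one 1×1 block.

For λ = -3: rank(A + 3I) = 3, rank((A + 3I)^2) = 2, rank((A + 3I)^3) = 1. The eigenspace has dimension 5 - 3 = 2, so there are 2 Jordan blocks; the rank sequence gives block sizes [3, 1].

Assembling the blocks gives the Jordan form J above.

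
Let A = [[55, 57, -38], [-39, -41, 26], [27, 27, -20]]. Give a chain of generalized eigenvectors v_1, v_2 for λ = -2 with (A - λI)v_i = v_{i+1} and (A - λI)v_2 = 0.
v_1 = [[2, -1, 1]]^T, v_2 = [[19, -13, 9]]^T

We seek v_1 ∈ ker((A + 2I)^2) \ ker(A + 2I), then set v_{i+1} = (A + 2I) v_i.

One such chain is v_1 = [[2, -1, 1]]^T, v_2 = [[19, -13, 9]]^T. Check: (A + 2I) v_2 = [[0, 0, 0]]^T = 0.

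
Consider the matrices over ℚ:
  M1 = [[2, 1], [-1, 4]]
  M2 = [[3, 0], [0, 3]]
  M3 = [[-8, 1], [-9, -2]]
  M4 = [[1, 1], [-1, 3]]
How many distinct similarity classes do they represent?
Characteristic polynomials: χ_{M1} = (x - 3)^2, χ_{M2} = (x - 3)^2, χ_{M3} = (x + 5)^2, χ_{M4} = (x - 2)^2.

{M1}: invariant factors (x - 3)^2.

{M2}: invariant factors x - 3, x - 3.

{M3}: invariant factors (x + 5)^2.

{M4}: invariant factors (x - 2)^2.

Matrices are similar if and only if their invariant-factor lists agree; the partition into similarity classes is {M1}, {M2}, {M3}, {M4}.

4 classes: {M1}, {M2}, {M3}, {M4}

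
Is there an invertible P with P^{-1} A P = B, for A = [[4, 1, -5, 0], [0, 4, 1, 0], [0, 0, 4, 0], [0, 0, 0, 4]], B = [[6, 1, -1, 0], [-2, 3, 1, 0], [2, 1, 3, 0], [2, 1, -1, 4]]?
Both have characteristic polynomial (x - 4)^4, but the minimal polynomial of A is (x - 4)^3 while the minimal polynomial of B is (x - 4)^2. The minimal polynomial is a similarity invariant, so A and B are not similar.

No.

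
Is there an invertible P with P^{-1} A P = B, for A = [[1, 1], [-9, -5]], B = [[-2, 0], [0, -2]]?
Both have characteristic polynomial (x + 2)^2, but the minimal polynomial of A is (x + 2)^2 while the minimal polynomial of B is x + 2. The minimal polynomial is a similarity invariant, so A and B are not similar.

No.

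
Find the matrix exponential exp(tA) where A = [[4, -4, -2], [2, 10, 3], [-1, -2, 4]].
A has Jordan form J = [[6, 1, 0], [0, 6, 1], [0, 0, 6]] with A = PJP^{-1}, so e^{tA} = P e^{tJ} P^{-1}.

For a Jordan block J_k(λ), e^{tJ_k(λ)} = e^{λt} · (I + tN + t^2 N^2/2! + ... + t^{k-1} N^{k-1}/(k-1)!) where N is the nilpotent superdiagonal part.

Assembling the blocks and conjugating back gives the entries of e^{tA} as shown above.

e^{tA} = [[(-t^2 - 2*t + 1)*e^{6*t}, 2*t*(-t - 2)*e^{6*t}, -2*t*(t + 1)*e^{6*t}], [t*(t + 4)*e^{6*t}/2, (t^2 + 4*t + 1)*e^{6*t}, t*(t + 3)*e^{6*t}], [-t*e^{6*t}, -2*t*e^{6*t}, (1 - 2*t)*e^{6*t}]]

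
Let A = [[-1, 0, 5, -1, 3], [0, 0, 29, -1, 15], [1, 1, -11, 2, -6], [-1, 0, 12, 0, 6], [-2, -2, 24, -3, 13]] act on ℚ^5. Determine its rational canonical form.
The invariant factors of A (the non-unit diagonal entries of the Smith normal form of xI - A over ℚ[x]) are (x - 3)(x + 2)(x^3 + 3), each dividing the next. The characteristic polynomial is their product, (x - 3)(x + 2)(x^3 + 3).

The rational canonical form is the block-diagonal matrix of companion matrices C(f_i):
R = [[0, 0, 0, 0, 18], [1, 0, 0, 0, 3], [0, 1, 0, 0, -3], [0, 0, 1, 0, 6], [0, 0, 0, 1, 1]].

Note the characteristic polynomial does not split into linear factors over ℚ, so A has no Jordan form over ℚ; the rational canonical form exists over any field.

R = [[0, 0, 0, 0, 18], [1, 0, 0, 0, 3], [0, 1, 0, 0, -3], [0, 0, 1, 0, 6], [0, 0, 0, 1, 1]]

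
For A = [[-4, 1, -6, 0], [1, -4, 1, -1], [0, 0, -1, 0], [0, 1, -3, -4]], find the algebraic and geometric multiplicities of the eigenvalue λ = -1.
algebraic multiplicity 1, geometric multiplicity 1

The characteristic polynomial is (x + 1)(x + 4)^3, so the factor x + 1 appears with exponent 1: the algebraic multiplicity is 1.

rank(A + I) = 3, so the eigenspace has dimension 4 - 3 = 1: the geometric multiplicity is 1.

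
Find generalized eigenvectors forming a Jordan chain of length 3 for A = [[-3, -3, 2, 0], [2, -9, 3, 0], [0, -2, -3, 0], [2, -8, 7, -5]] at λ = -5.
We seek v_1 ∈ ker((A + 5I)^3) \ ker((A + 5I)^2), then set v_{i+1} = (A + 5I) v_i.

One such chain is v_1 = [[0, 0, 1, 1]]^T, v_2 = [[2, 3, 2, 7]]^T, v_3 = [[-1, -2, -2, -6]]^T. Check: (A + 5I) v_3 = [[0, 0, 0, 0]]^T = 0.

v_1 = [[0, 0, 1, 1]]^T, v_2 = [[2, 3, 2, 7]]^T, v_3 = [[-1, -2, -2, -6]]^T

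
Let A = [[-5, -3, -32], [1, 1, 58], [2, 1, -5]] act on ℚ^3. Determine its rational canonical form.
The invariant factors of A (the non-unit diagonal entries of the Smith normal form of xI - A over ℚ[x]) are (x + 1)(x + 4)^2, each dividing the next. The characteristic polynomial is their product, (x + 1)(x + 4)^2.

The rational canonical form is the block-diagonal matrix of companion matrices C(f_i):
R = [[0, 0, -16], [1, 0, -24], [0, 1, -9]].

R = [[0, 0, -16], [1, 0, -24], [0, 1, -9]]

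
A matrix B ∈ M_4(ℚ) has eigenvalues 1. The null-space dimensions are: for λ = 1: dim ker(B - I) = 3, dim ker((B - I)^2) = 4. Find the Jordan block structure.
Jordan blocks: (1, 2), (1, 1), (1, 1)

λ = 1: successive nullity increments [3, 1] count blocks of size ≥ k; block sizes are [2, 1, 1].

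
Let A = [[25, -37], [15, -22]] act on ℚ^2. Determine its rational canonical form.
The invariant factors of A (the non-unit diagonal entries of the Smith normal form of xI - A over ℚ[x]) are x^2 - 3x + 5, each dividing the next. The characteristic polynomial is their product, x^2 - 3x + 5.

The rational canonical form is the block-diagonal matrix of companion matrices C(f_i):
R = [[0, -5], [1, 3]].

Note the characteristic polynomial does not split into linear factors over ℚ, so A has no Jordan form over ℚ; the rational canonical form exists over any field.

R = [[0, -5], [1, 3]]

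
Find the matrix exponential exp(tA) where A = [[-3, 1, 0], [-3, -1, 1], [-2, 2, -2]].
A has Jordan form J = [[-2, 1, 0], [0, -2, 1], [0, 0, -2]] with A = PJP^{-1}, so e^{tA} = P e^{tJ} P^{-1}.

For a Jordan block J_k(λ), e^{tJ_k(λ)} = e^{λt} · (I + tN + t^2 N^2/2! + ... + t^{k-1} N^{k-1}/(k-1)!) where N is the nilpotent superdiagonal part.

Assembling the blocks and conjugating back gives the entries of e^{tA} as shown above.

e^{tA} = [[(-t^2 - t + 1)*e^{-2*t}, t*e^{-2*t}, t^2*e^{-2*t}/2], [t*(-t - 3)*e^{-2*t}, (t + 1)*e^{-2*t}, t*(t + 2)*e^{-2*t}/2], [2*t*(-t - 1)*e^{-2*t}, 2*t*e^{-2*t}, (t^2 + 1)*e^{-2*t}]]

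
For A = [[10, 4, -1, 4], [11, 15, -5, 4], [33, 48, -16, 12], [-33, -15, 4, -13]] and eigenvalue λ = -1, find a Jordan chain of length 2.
v_1 = [[-1, 2, 7, 3]]^T, v_2 = [[2, -2, -6, -5]]^T

We seek v_1 ∈ ker((A + I)^2) \ ker(A + I), then set v_{i+1} = (A + I) v_i.

One such chain is v_1 = [[-1, 2, 7, 3]]^T, v_2 = [[2, -2, -6, -5]]^T. Check: (A + I) v_2 = [[0, 0, 0, 0]]^T = 0.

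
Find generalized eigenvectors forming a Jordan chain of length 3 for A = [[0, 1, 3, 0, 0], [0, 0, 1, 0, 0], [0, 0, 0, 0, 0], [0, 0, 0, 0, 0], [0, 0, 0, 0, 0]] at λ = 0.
v_1 = [[2, -2, 1, 0, 1]]^T, v_2 = [[1, 1, 0, 0, 0]]^T, v_3 = [[1, 0, 0, 0, 0]]^T

We seek v_1 ∈ ker(A^3) \ ker(A^2), then set v_{i+1} = A v_i.

One such chain is v_1 = [[2, -2, 1, 0, 1]]^T, v_2 = [[1, 1, 0, 0, 0]]^T, v_3 = [[1, 0, 0, 0, 0]]^T. Check: A v_3 = [[0, 0, 0, 0, 0]]^T = 0.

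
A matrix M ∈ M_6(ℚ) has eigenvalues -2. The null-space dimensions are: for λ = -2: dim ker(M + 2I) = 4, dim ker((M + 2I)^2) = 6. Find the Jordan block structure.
λ = -2: successive nullity increments [4, 2] count blocks of size ≥ k; block sizes are [2, 2, 1, 1].

Jordan blocks: (-2, 2), (-2, 2), (-2, 1), (-2, 1)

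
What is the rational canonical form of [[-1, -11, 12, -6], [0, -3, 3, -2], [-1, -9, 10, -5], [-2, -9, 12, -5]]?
R = [[0, 0, 0, -1], [1, 0, 0, 3], [0, 1, 0, -2], [0, 0, 1, 1]]

The invariant factors of A (the non-unit diagonal entries of the Smith normal form of xI - A over ℚ[x]) are (x - 1)(x^3 + 2x - 1), each dividing the next. The characteristic polynomial is their product, (x - 1)(x^3 + 2x - 1).

The rational canonical form is the block-diagonal matrix of companion matrices C(f_i):
R = [[0, 0, 0, -1], [1, 0, 0, 3], [0, 1, 0, -2], [0, 0, 1, 1]].

Note the characteristic polynomial does not split into linear factors over ℚ, so A has no Jordan form over ℚ; the rational canonical form exists over any field.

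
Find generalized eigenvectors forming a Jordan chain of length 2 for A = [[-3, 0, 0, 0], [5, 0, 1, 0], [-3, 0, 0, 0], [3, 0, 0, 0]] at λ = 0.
v_1 = [[0, -1, 1, 0]]^T, v_2 = [[0, 1, 0, 0]]^T

We seek v_1 ∈ ker(A^2) \ ker(A), then set v_{i+1} = A v_i.

One such chain is v_1 = [[0, -1, 1, 0]]^T, v_2 = [[0, 1, 0, 0]]^T. Check: A v_2 = [[0, 0, 0, 0]]^T = 0.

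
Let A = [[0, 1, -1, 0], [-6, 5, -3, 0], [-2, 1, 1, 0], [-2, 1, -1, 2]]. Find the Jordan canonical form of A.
The characteristic polynomial is det(xI - A) = (x - 2)^4, so the eigenvalues are 2 (algebraic multiplicity 4).

For λ = 2: rank(A - 2I) = 1, rank((A - 2I)^2) = 0. The eigenspace has dimension 4 - 1 = 3, so there are 3 Jordan blocks; the rank sequence gives block sizes [2, 1, 1].

Assembling the blocks gives the Jordan form J above.

J = [[2, 1, 0, 0], [0, 2, 0, 0], [0, 0, 2, 0], [0, 0, 0, 2]]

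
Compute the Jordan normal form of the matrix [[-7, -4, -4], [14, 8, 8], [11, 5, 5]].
J = [[0, 0, 0], [0, 3, 1], [0, 0, 3]]

The characteristic polynomial is det(xI - A) = x(x - 3)^2, so the eigenvalues are 0 (algebraic multiplicity 1), 3 (algebraic multiplicity 2).

For λ = 0: algebraic multiplicity 1 gives one 1×1 block.

For λ = 3: rank(A - 3I) = 2, rank((A - 3I)^2) = 1. The eigenspace has dimension 3 - 2 = 1, so there is 1 Jordan block; the rank sequence gives block sizes [2].

Assembling the blocks gives the Jordan form J above.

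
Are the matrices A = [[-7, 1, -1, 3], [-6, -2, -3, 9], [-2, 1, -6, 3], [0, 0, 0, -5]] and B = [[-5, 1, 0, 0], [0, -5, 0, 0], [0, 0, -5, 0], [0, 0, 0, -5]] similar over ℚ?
Yes.

Two matrices over a field are similar if and only if they have the same invariant factors.

Both A and B have characteristic polynomial (x + 5)^4 and minimal polynomial (x + 5)^2. Computing further, both have invariant factors x + 5, x + 5, (x + 5)^2. Hence A and B are similar.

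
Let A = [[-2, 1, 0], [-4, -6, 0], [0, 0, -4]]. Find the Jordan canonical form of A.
J = [[-4, 1, 0], [0, -4, 0], [0, 0, -4]]

The characteristic polynomial is det(xI - A) = (x + 4)^3, so the eigenvalues are -4 (algebraic multiplicity 3).

For λ = -4: rank(A + 4I) = 1, rank((A + 4I)^2) = 0. The eigenspace has dimension 3 - 1 = 2, so there are 2 Jordan blocks; the rank sequence gives block sizes [2, 1].

Assembling the blocks gives the Jordan form J above.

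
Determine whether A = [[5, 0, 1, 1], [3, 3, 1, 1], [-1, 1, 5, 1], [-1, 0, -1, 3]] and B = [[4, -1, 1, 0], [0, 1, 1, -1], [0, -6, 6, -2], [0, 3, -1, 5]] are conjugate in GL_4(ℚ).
Yes.

Two matrices over a field are similar if and only if they have the same invariant factors.

Both A and B have characteristic polynomial (x - 4)^4 and minimal polynomial (x - 4)^3. Computing further, both have invariant factors x - 4, (x - 4)^3. Hence A and B are similar.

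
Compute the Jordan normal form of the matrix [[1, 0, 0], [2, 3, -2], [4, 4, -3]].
The characteristic polynomial is det(xI - A) = (x - 1)^2(x + 1), so the eigenvalues are -1 (algebraic multiplicity 1), 1 (algebraic multiplicity 2).

For λ = -1: algebraic multiplicity 1 gives one 1×1 block.

For λ = 1: rank(A - I) = 1. The eigenspace has dimension 3 - 1 = 2, so there are 2 Jordan blocks; the rank sequence gives block sizes [1, 1].

Assembling the blocks gives the Jordan form J above.

J = [[-1, 0, 0], [0, 1, 0], [0, 0, 1]]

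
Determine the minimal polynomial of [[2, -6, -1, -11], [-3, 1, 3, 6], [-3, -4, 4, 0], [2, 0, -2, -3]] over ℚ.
The characteristic polynomial factors as (x - 1)^4. The minimal polynomial is ∏(x - λ)^{k_λ} where k_λ is the size of the largest Jordan block at λ.

For λ = 1: rank(A - I) = 2, and the largest Jordan block has size 3 (the smallest k with rank((A - I)^k) = rank((A - I)^(k+1))).

So m_A(x) = (x - 1)^3.

m_A(x) = (x - 1)^3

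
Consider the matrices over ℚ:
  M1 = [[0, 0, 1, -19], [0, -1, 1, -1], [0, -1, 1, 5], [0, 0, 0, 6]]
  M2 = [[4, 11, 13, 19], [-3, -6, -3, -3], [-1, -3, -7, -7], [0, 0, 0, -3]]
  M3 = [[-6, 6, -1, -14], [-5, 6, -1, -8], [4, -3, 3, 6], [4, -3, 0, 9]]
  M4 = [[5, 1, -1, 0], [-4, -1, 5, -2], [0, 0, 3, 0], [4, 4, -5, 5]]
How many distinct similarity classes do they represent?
Characteristic polynomials: χ_{M1} = x^3(x - 6), χ_{M2} = (x + 3)^4, χ_{M3} = (x - 3)^4, χ_{M4} = (x - 3)^4.

{M1}: invariant factors x^3(x - 6).

{M2}: invariant factors x + 3, (x + 3)^3.

{M3, M4}: invariant factors x - 3, (x - 3)^3.

Matrices are similar if and only if their invariant-factor lists agree; the partition into similarity classes is {M1}, {M2}, {M3, M4}.

3 classes: {M1}, {M2}, {M3, M4}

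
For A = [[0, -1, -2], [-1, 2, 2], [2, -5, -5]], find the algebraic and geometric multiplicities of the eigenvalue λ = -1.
algebraic multiplicity 3, geometric multiplicity 1

The characteristic polynomial is (x + 1)^3, so the factor x + 1 appears with exponent 3: the algebraic multiplicity is 3.

rank(A + I) = 2, so the eigenspace has dimension 3 - 2 = 1: the geometric multiplicity is 1.

Since 1 < 3, A is not diagonalizable.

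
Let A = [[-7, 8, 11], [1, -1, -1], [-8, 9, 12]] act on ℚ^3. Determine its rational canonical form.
R = [[0, 0, 0], [1, 0, 0], [0, 1, 4]]

The invariant factors of A (the non-unit diagonal entries of the Smith normal form of xI - A over ℚ[x]) are x^2(x - 4), each dividing the next. The characteristic polynomial is their product, x^2(x - 4).

The rational canonical form is the block-diagonal matrix of companion matrices C(f_i):
R = [[0, 0, 0], [1, 0, 0], [0, 1, 4]].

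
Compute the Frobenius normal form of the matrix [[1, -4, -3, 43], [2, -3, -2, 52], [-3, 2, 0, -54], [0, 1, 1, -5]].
The invariant factors of A (the non-unit diagonal entries of the Smith normal form of xI - A over ℚ[x]) are (x - 1)(x + 2)^2(x + 4), each dividing the next. The characteristic polynomial is their product, (x - 1)(x + 2)^2(x + 4).

The rational canonical form is the block-diagonal matrix of companion matrices C(f_i):
R = [[0, 0, 0, 16], [1, 0, 0, 4], [0, 1, 0, -12], [0, 0, 1, -7]].

R = [[0, 0, 0, 16], [1, 0, 0, 4], [0, 1, 0, -12], [0, 0, 1, -7]]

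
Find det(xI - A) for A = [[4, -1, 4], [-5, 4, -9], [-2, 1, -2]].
xI - A = [[x - 4, 1, -4], [5, x - 4, 9], [2, -1, x + 2]].

Expanding det(xI - A) along the first row:
det(xI - A) = + (x - 4)·det([[x - 4, 9], [-1, x + 2]]) - (1)·det([[5, 9], [2, x + 2]]) + (-4)·det([[5, x - 4], [2, -1]]).

Evaluating gives χ_A(x) = x^3 - 6x^2 + 12x - 8 = (x - 2)^3.

χ_A(x) = (x - 2)^3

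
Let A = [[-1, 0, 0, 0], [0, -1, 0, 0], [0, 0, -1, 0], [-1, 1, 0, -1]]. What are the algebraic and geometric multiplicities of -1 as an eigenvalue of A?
algebraic multiplicity 4, geometric multiplicity 3

The characteristic polynomial is (x + 1)^4, so the factor x + 1 appears with exponent 4: the algebraic multiplicity is 4.

rank(A + I) = 1, so the eigenspace has dimension 4 - 1 = 3: the geometric multiplicity is 3.

Since 3 < 4, A is not diagonalizable.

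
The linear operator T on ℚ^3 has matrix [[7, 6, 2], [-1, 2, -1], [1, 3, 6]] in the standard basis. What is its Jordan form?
J = [[5, 1, 0], [0, 5, 0], [0, 0, 5]]

The characteristic polynomial is det(xI - A) = (x - 5)^3, so the eigenvalues are 5 (algebraic multiplicity 3).

For λ = 5: rank(A - 5I) = 1, rank((A - 5I)^2) = 0. The eigenspace has dimension 3 - 1 = 2, so there are 2 Jordan blocks; the rank sequence gives block sizes [2, 1].

Assembling the blocks gives the Jordan form J above.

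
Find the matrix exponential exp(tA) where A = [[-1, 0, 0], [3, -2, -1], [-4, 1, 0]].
e^{tA} = [[e^{-t}, 0, 0], [t*(t + 6)*e^{-t}/2, (1 - t)*e^{-t}, -t*e^{-t}], [t*(-t - 8)*e^{-t}/2, t*e^{-t}, (t + 1)*e^{-t}]]

A has Jordan form J = [[-1, 1, 0], [0, -1, 1], [0, 0, -1]] with A = PJP^{-1}, so e^{tA} = P e^{tJ} P^{-1}.

For a Jordan block J_k(λ), e^{tJ_k(λ)} = e^{λt} · (I + tN + t^2 N^2/2! + ... + t^{k-1} N^{k-1}/(k-1)!) where N is the nilpotent superdiagonal part.

Assembling the blocks and conjugating back gives the entries of e^{tA} as shown above.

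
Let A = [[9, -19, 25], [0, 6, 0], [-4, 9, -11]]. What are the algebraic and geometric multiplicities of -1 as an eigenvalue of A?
algebraic multiplicity 2, geometric multiplicity 1

The characteristic polynomial is (x - 6)(x + 1)^2, so the factor x + 1 appears with exponent 2: the algebraic multiplicity is 2.

rank(A + I) = 2, so the eigenspace has dimension 3 - 2 = 1: the geometric multiplicity is 1.

Since 1 < 2, A is not diagonalizable.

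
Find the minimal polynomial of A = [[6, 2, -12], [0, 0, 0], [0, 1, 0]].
m_A(x) = x^2(x - 6)

The characteristic polynomial factors as x^2(x - 6). The minimal polynomial is ∏(x - λ)^{k_λ} where k_λ is the size of the largest Jordan block at λ.

For λ = 0: rank(A) = 2, and the largest Jordan block has size 2 (the smallest k with rank(A^k) = rank(A^(k+1))).
For λ = 6: rank(A - 6I) = 2, and the largest Jordan block has size 1 (the smallest k with rank((A - 6I)^k) = rank((A - 6I)^(k+1))).

So m_A(x) = x^2(x - 6).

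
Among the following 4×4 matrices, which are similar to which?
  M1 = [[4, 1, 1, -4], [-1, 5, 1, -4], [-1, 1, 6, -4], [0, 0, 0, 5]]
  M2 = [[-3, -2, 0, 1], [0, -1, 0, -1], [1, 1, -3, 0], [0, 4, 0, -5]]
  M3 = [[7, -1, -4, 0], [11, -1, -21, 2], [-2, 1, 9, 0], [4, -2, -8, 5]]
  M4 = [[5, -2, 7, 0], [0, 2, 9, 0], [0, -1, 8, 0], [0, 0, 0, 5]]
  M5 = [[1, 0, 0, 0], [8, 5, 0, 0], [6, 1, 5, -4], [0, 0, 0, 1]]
3 classes: {M1, M3, M4}, {M2}, {M5}

Characteristic polynomials: χ_{M1} = (x - 5)^4, χ_{M2} = (x + 3)^4, χ_{M3} = (x - 5)^4, χ_{M4} = (x - 5)^4, χ_{M5} = (x - 5)^2(x - 1)^2.

{M1, M3, M4}: invariant factors x - 5, (x - 5)^3.

{M2}: invariant factors (x + 3)^2, (x + 3)^2.

{M5}: invariant factors x - 1, (x - 5)^2(x - 1).

Matrices are similar if and only if their invariant-factor lists agree; the partition into similarity classes is {M1, M3, M4}, {M2}, {M5}.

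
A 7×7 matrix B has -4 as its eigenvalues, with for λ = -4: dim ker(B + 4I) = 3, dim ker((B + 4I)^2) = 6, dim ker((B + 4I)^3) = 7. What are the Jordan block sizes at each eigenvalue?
Jordan blocks: (-4, 3), (-4, 2), (-4, 2)

λ = -4: successive nullity increments [3, 3, 1] count blocks of size ≥ k; block sizes are [3, 2, 2].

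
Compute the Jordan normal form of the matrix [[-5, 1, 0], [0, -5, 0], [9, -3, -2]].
The characteristic polynomial is det(xI - A) = (x + 2)(x + 5)^2, so the eigenvalues are -5 (algebraic multiplicity 2), -2 (algebraic multiplicity 1).

For λ = -5: rank(A + 5I) = 2, rank((A + 5I)^2) = 1. The eigenspace has dimension 3 - 2 = 1, so there is 1 Jordan block; the rank sequence gives block sizes [2].

For λ = -2: algebraic multiplicity 1 gives one 1×1 block.

Assembling the blocks gives the Jordan form J above.

J = [[-5, 1, 0], [0, -5, 0], [0, 0, -2]]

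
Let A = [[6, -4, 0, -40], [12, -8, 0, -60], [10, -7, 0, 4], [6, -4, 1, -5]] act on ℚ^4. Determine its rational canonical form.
The invariant factors of A (the non-unit diagonal entries of the Smith normal form of xI - A over ℚ[x]) are x + 2, (x - 2)(x + 2)(x + 5), each dividing the next. The characteristic polynomial is their product, (x - 2)(x + 2)^2(x + 5).

The rational canonical form is the block-diagonal matrix of companion matrices C(f_i):
R = [[-2, 0, 0, 0], [0, 0, 0, 20], [0, 1, 0, 4], [0, 0, 1, -5]].

R = [[-2, 0, 0, 0], [0, 0, 0, 20], [0, 1, 0, 4], [0, 0, 1, -5]]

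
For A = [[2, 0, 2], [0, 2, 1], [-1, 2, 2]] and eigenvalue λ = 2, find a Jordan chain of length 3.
We seek v_1 ∈ ker((A - 2I)^3) \ ker((A - 2I)^2), then set v_{i+1} = (A - 2I) v_i.

One such chain is v_1 = [[5, 3, 2]]^T, v_2 = [[4, 2, 1]]^T, v_3 = [[2, 1, 0]]^T. Check: (A - 2I) v_3 = [[0, 0, 0]]^T = 0.

v_1 = [[5, 3, 2]]^T, v_2 = [[4, 2, 1]]^T, v_3 = [[2, 1, 0]]^T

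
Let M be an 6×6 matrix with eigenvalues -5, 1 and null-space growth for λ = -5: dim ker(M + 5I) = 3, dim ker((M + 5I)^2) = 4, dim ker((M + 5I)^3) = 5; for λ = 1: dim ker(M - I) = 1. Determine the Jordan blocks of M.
λ = -5: successive nullity increments [3, 1, 1] count blocks of size ≥ k; block sizes are [3, 1, 1].
λ = 1: successive nullity increments [1] count blocks of size ≥ k; block sizes are [1].

Jordan blocks: (-5, 3), (-5, 1), (-5, 1), (1, 1)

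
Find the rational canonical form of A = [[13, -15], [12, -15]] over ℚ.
R = [[0, 15], [1, -2]]

The invariant factors of A (the non-unit diagonal entries of the Smith normal form of xI - A over ℚ[x]) are (x - 3)(x + 5), each dividing the next. The characteristic polynomial is their product, (x - 3)(x + 5).

The rational canonical form is the block-diagonal matrix of companion matrices C(f_i):
R = [[0, 15], [1, -2]].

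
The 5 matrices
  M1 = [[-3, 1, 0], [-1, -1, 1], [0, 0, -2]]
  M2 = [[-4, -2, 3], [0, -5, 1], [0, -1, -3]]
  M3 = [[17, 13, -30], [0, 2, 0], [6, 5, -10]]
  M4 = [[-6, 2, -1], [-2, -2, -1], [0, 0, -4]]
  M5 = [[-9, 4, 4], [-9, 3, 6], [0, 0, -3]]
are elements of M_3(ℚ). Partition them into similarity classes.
Characteristic polynomials: χ_{M1} = (x + 2)^3, χ_{M2} = (x + 4)^3, χ_{M3} = (x - 5)(x - 2)^2, χ_{M4} = (x + 4)^3, χ_{M5} = (x + 3)^3.

{M1}: invariant factors (x + 2)^3.

{M2}: invariant factors (x + 4)^3.

{M3}: invariant factors (x - 5)(x - 2)^2.

{M4}: invariant factors x + 4, (x + 4)^2.

{M5}: invariant factors x + 3, (x + 3)^2.

Matrices are similar if and only if their invariant-factor lists agree; the partition into similarity classes is {M1}, {M2}, {M3}, {M4}, {M5}.

5 classes: {M1}, {M2}, {M3}, {M4}, {M5}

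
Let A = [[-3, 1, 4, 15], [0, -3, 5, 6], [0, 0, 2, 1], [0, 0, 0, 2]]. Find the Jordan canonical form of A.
J = [[-3, 1, 0, 0], [0, -3, 0, 0], [0, 0, 2, 1], [0, 0, 0, 2]]

The characteristic polynomial is det(xI - A) = (x - 2)^2(x + 3)^2, so the eigenvalues are -3 (algebraic multiplicity 2), 2 (algebraic multiplicity 2).

For λ = -3: rank(A + 3I) = 3, rank((A + 3I)^2) = 2. The eigenspace has dimension 4 - 3 = 1, so there is 1 Jordan block; the rank sequence gives block sizes [2].

For λ = 2: rank(A - 2I) = 3, rank((A - 2I)^2) = 2. The eigenspace has dimension 4 - 3 = 1, so there is 1 Jordan block; the rank sequence gives block sizes [2].

Assembling the blocks gives the Jordan form J above.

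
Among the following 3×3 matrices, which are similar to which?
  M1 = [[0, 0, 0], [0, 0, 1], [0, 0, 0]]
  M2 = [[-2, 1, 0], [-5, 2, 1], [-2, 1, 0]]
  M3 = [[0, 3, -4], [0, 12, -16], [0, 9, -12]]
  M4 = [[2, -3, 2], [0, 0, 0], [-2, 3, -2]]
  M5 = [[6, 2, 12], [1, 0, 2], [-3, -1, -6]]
Characteristic polynomials: χ_{M1} = x^3, χ_{M2} = x^3, χ_{M3} = x^3, χ_{M4} = x^3, χ_{M5} = x^3.

{M1, M3, M4}: invariant factors x, x^2.

{M2, M5}: invariant factors x^3.

Matrices are similar if and only if their invariant-factor lists agree; the partition into similarity classes is {M1, M3, M4}, {M2, M5}.

2 classes: {M1, M3, M4}, {M2, M5}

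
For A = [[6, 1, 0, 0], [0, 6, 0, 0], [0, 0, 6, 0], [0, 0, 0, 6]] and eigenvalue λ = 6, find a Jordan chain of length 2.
We seek v_1 ∈ ker((A - 6I)^2) \ ker(A - 6I), then set v_{i+1} = (A - 6I) v_i.

One such chain is v_1 = [[0, 1, -2, 1]]^T, v_2 = [[1, 0, 0, 0]]^T. Check: (A - 6I) v_2 = [[0, 0, 0, 0]]^T = 0.

v_1 = [[0, 1, -2, 1]]^T, v_2 = [[1, 0, 0, 0]]^T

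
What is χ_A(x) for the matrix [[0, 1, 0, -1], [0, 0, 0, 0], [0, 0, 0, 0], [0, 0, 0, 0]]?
χ_A(x) = x^4

xI - A = [[x, -1, 0, 1], [0, x, 0, 0], [0, 0, x, 0], [0, 0, 0, x]].

Expanding det(xI - A) along the first row:
det(xI - A) = + (x)·det([[x, 0, 0], [0, x, 0], [0, 0, x]]) - (-1)·det([[0, 0, 0], [0, x, 0], [0, 0, x]]) + (0)·det([[0, x, 0], [0, 0, 0], [0, 0, x]]) - (1)·det([[0, x, 0], [0, 0, x], [0, 0, 0]]).

Evaluating gives χ_A(x) = x^4.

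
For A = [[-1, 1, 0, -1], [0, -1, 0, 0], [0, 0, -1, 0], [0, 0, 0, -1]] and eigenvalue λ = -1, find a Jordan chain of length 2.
v_1 = [[1, 0, 0, -1]]^T, v_2 = [[1, 0, 0, 0]]^T

We seek v_1 ∈ ker((A + I)^2) \ ker(A + I), then set v_{i+1} = (A + I) v_i.

One such chain is v_1 = [[1, 0, 0, -1]]^T, v_2 = [[1, 0, 0, 0]]^T. Check: (A + I) v_2 = [[0, 0, 0, 0]]^T = 0.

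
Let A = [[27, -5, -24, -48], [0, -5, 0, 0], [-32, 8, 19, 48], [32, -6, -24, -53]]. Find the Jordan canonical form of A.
The characteristic polynomial is det(xI - A) = (x - 3)(x + 5)^3, so the eigenvalues are -5 (algebraic multiplicity 3), 3 (algebraic multiplicity 1).

For λ = -5: rank(A + 5I) = 2, rank((A + 5I)^2) = 1. The eigenspace has dimension 4 - 2 = 2, so there are 2 Jordan blocks; the rank sequence gives block sizes [2, 1].

For λ = 3: algebraic multiplicity 1 gives one 1×1 block.

Assembling the blocks gives the Jordan form J above.

J = [[-5, 1, 0, 0], [0, -5, 0, 0], [0, 0, -5, 0], [0, 0, 0, 3]]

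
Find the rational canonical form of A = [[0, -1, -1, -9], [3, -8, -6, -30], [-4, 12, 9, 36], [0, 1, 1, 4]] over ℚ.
R = [[0, 0, 0, -5], [1, 0, 0, -14], [0, 1, 0, 3], [0, 0, 1, 5]]

The invariant factors of A (the non-unit diagonal entries of the Smith normal form of xI - A over ℚ[x]) are (x - 5)(x^3 - 3x - 1), each dividing the next. The characteristic polynomial is their product, (x - 5)(x^3 - 3x - 1).

The rational canonical form is the block-diagonal matrix of companion matrices C(f_i):
R = [[0, 0, 0, -5], [1, 0, 0, -14], [0, 1, 0, 3], [0, 0, 1, 5]].

Note the characteristic polynomial does not split into linear factors over ℚ, so A has no Jordan form over ℚ; the rational canonical form exists over any field.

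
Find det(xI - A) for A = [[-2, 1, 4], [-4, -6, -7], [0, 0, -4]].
χ_A(x) = (x + 4)^3

xI - A = [[x + 2, -1, -4], [4, x + 6, 7], [0, 0, x + 4]].

Expanding det(xI - A) along the first row:
det(xI - A) = + (x + 2)·det([[x + 6, 7], [0, x + 4]]) - (-1)·det([[4, 7], [0, x + 4]]) + (-4)·det([[4, x + 6], [0, 0]]).

Evaluating gives χ_A(x) = x^3 + 12x^2 + 48x + 64 = (x + 4)^3.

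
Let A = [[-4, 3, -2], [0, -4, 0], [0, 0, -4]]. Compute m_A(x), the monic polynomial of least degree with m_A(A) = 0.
The characteristic polynomial factors as (x + 4)^3. The minimal polynomial is ∏(x - λ)^{k_λ} where k_λ is the size of the largest Jordan block at λ.

For λ = -4: rank(A + 4I) = 1, and the largest Jordan block has size 2 (the smallest k with rank((A + 4I)^k) = rank((A + 4I)^(k+1))).

So m_A(x) = (x + 4)^2.

m_A(x) = (x + 4)^2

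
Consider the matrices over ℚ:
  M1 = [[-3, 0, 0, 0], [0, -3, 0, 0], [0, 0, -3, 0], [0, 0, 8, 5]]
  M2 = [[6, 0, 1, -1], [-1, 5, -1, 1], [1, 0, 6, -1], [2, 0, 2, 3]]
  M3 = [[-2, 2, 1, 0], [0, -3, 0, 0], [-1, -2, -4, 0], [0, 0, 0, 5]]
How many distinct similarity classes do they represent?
Characteristic polynomials: χ_{M1} = (x - 5)(x + 3)^3, χ_{M2} = (x - 5)^4, χ_{M3} = (x - 5)(x + 3)^3.

{M1}: invariant factors x + 3, x + 3, (x - 5)(x + 3).

{M2}: invariant factors x - 5, x - 5, (x - 5)^2.

{M3}: invariant factors x + 3, (x - 5)(x + 3)^2.

Matrices are similar if and only if their invariant-factor lists agree; the partition into similarity classes is {M1}, {M2}, {M3}.

3 classes: {M1}, {M2}, {M3}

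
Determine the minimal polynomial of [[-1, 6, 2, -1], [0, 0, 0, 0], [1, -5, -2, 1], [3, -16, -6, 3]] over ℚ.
m_A(x) = x^2

The characteristic polynomial factors as x^4. The minimal polynomial is ∏(x - λ)^{k_λ} where k_λ is the size of the largest Jordan block at λ.

For λ = 0: rank(A) = 2, and the largest Jordan block has size 2 (the smallest k with rank(A^k) = rank(A^(k+1))).

So m_A(x) = x^2.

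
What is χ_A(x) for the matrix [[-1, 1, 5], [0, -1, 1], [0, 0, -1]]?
xI - A = [[x + 1, -1, -5], [0, x + 1, -1], [0, 0, x + 1]].

Expanding det(xI - A) along the first row:
det(xI - A) = + (x + 1)·det([[x + 1, -1], [0, x + 1]]) - (-1)·det([[0, -1], [0, x + 1]]) + (-5)·det([[0, x + 1], [0, 0]]).

Evaluating gives χ_A(x) = x^3 + 3x^2 + 3x + 1 = (x + 1)^3.

χ_A(x) = (x + 1)^3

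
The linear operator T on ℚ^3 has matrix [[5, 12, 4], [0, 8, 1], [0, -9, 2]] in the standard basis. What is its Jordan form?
J = [[5, 1, 0], [0, 5, 0], [0, 0, 5]]

The characteristic polynomial is det(xI - A) = (x - 5)^3, so the eigenvalues are 5 (algebraic multiplicity 3).

For λ = 5: rank(A - 5I) = 1, rank((A - 5I)^2) = 0. The eigenspace has dimension 3 - 1 = 2, so there are 2 Jordan blocks; the rank sequence gives block sizes [2, 1].

Assembling the blocks gives the Jordan form J above.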